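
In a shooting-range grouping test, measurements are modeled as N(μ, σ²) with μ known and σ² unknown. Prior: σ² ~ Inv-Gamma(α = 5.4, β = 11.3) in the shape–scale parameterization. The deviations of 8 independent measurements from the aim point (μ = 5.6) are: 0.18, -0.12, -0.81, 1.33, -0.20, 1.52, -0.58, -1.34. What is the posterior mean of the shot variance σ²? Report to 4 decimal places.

1.7592

With known mean μ and an Inverse-Gamma(α, β) prior on σ², the Normal likelihood is conjugate: posterior is Inv-Gamma(α + n/2, β + Σ(xᵢ−μ)²/2).
Σ(xᵢ−μ)² = (0.18)² + (-0.12)² + (-0.81)² + (1.33)² + (-0.20)² + (1.52)² + (-0.58)² + (-1.34)² = 6.9542.
Posterior: Inv-Gamma(5.4 + 8/2, 11.3 + 6.9542/2) = Inv-Gamma(9.40, 14.77710).
E[σ²|data] = β/(α−1) = 14.77710/8.40 = 1.7592.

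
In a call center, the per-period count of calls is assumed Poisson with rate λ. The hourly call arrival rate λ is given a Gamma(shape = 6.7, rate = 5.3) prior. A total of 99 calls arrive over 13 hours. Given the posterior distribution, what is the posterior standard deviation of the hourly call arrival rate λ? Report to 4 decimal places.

With a Gamma(shape α, rate β) prior, the Poisson likelihood is conjugate: the posterior is Gamma(α + ΣXᵢ, β + n).
Posterior: Gamma(α+S, β+n) = Gamma(6.7+99, 5.3+13) = Gamma(105.7, 18.3).
SD = √α/β = √105.7/18.3 = 0.5618.

0.5618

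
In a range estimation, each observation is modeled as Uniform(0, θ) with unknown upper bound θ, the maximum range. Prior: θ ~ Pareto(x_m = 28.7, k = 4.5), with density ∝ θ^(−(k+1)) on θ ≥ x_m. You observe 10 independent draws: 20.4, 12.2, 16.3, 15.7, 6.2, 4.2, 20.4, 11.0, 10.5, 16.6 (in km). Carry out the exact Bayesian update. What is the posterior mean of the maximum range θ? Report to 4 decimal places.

A Pareto(scale x_m, shape k) prior on the upper bound θ of Uniform(0, θ) is conjugate: posterior is Pareto(max(x_m, max xᵢ), k + n).
Sample maximum = 20.4; prior scale x_m = 28.7 → posterior scale = max = 28.7.
Posterior shape = 4.5 + 10 = 14.5.
E[θ|data] = k·x_m/(k−1) = 14.5·28.7/13.5 = 30.8259.

30.8259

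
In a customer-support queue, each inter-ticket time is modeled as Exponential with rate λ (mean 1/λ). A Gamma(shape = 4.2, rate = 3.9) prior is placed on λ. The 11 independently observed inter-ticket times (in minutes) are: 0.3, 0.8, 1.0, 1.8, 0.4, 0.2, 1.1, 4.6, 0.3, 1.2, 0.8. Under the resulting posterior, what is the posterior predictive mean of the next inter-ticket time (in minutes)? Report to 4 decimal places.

1.1549

With a Gamma(shape α, rate β) prior on the exponential rate λ, the posterior after n observations with total T = Σxᵢ is Gamma(α+n, β+T).
Sum of observations T = 12.5 minutes; n = 11.
Posterior: Gamma(4.2+11, 3.9+12.5) = Gamma(15.2, 16.4).
The predictive distribution for the next observation is Lomax; its mean is β/(α−1) = 16.4/14.2 = 1.1549.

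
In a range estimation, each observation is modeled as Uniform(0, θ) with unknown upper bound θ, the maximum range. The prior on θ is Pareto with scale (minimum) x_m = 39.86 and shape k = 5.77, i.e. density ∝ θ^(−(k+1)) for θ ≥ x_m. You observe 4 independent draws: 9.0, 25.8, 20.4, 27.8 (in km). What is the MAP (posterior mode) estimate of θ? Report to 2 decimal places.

39.86

A Pareto(scale x_m, shape k) prior on the upper bound θ of Uniform(0, θ) is conjugate: posterior is Pareto(max(x_m, max xᵢ), k + n).
Sample maximum = 27.8; prior scale x_m = 39.86 → posterior scale = max = 39.86.
Posterior shape = 5.77 + 4 = 9.77.
The Pareto density is decreasing on [x_m, ∞), so the mode is x_m = 39.86.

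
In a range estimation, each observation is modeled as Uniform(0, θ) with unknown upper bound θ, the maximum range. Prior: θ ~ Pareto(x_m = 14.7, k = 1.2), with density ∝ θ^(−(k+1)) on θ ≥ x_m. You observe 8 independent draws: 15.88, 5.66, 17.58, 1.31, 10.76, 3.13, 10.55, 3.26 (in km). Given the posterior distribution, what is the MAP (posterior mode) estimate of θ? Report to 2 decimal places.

A Pareto(scale x_m, shape k) prior on the upper bound θ of Uniform(0, θ) is conjugate: posterior is Pareto(max(x_m, max xᵢ), k + n).
Sample maximum = 17.58; prior scale x_m = 14.7 → posterior scale = max = 17.58.
Posterior shape = 1.2 + 8 = 9.2.
The Pareto density is decreasing on [x_m, ∞), so the mode is x_m = 17.58.

17.58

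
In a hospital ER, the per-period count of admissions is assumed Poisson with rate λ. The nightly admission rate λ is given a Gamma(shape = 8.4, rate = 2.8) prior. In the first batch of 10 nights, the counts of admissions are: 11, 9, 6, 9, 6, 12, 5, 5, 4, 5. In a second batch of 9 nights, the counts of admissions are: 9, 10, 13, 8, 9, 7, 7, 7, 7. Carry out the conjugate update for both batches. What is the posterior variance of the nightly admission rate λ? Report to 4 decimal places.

With a Gamma(shape α, rate β) prior, the Poisson likelihood is conjugate: the posterior is Gamma(α + ΣXᵢ, β + n).
Batch 1: sum of counts S = 72 over n = 10 nights.
After batch 1: Gamma(α+S, β+n) = Gamma(8.4+72, 2.8+10) = Gamma(80.4, 12.8).
Batch 2: sum of counts S = 77 over n = 9 nights.
After batch 2: Gamma(α+S, β+n) = Gamma(80.4+77, 12.8+9) = Gamma(157.4, 21.8).
Var = α/β² = 157.4/21.8² = 0.3312.

0.3312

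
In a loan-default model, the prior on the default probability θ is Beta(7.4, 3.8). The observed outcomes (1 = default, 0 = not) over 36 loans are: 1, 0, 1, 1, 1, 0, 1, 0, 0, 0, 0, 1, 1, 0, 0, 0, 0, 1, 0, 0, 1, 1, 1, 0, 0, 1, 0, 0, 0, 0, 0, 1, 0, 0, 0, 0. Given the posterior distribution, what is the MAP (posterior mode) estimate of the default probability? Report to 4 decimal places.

The Beta prior is conjugate to a Binomial/Bernoulli likelihood; the update adds successes to α and failures to β.
Posterior: Beta(α+k, β+n−k) = Beta(7.4+13, 3.8+23) = Beta(20.4, 26.8).
Mode of Beta(a,b) for a,b>1 is (a−1)/(a+b−2) = 19.4/45.2 = 0.4292.

0.4292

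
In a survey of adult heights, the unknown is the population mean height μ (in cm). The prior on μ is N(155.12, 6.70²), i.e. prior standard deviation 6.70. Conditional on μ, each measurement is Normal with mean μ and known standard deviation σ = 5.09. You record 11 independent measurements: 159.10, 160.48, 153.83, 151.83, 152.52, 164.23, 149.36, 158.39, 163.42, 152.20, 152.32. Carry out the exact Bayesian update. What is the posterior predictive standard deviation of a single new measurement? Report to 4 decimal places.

5.3053

For Normal data with known variance σ², a Normal(μ₀, σ₀²) prior on μ is conjugate. Posterior precision = 1/σ₀² + n/σ²; posterior mean is the precision-weighted average of μ₀ and x̄.
σ₀² = 6.70² = 44.89, σ² = 5.09² = 25.9081; σ² + n·σ₀² = 25.9081 + 11·44.89 = 519.6981.
Posterior precision = 1/σ₀² + n/σ² = 1/44.89 + 11/25.9081 = (σ² + n·σ₀²)/(σ₀²σ²) = 519.6981/(44.89·25.9081); posterior variance σₙ² = σ₀²σ²/(σ² + n·σ₀²) = 44.89·25.9081/519.6981 = 2.237866.
Predictive variance for one new observation = σₙ² + σ² = 44.89·25.9081/519.6981 + 25.9081 = σ²·(σ₀² + 519.6981)/519.6981 = 25.9081·564.5881/519.6981 = 28.145966; SD = √(25.9081·564.5881/519.6981) = 5.3053.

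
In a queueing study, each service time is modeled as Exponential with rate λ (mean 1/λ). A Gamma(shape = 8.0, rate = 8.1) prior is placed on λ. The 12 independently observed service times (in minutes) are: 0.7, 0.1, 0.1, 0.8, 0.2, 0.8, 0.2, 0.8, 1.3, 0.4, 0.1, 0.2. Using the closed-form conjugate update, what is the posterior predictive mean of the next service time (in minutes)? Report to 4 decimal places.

0.7263

With a Gamma(shape α, rate β) prior on the exponential rate λ, the posterior after n observations with total T = Σxᵢ is Gamma(α+n, β+T).
Sum of observations T = 5.7 minutes; n = 12.
Posterior: Gamma(8.0+12, 8.1+5.7) = Gamma(20.0, 13.8).
The predictive distribution for the next observation is Lomax; its mean is β/(α−1) = 13.8/19.0 = 0.7263.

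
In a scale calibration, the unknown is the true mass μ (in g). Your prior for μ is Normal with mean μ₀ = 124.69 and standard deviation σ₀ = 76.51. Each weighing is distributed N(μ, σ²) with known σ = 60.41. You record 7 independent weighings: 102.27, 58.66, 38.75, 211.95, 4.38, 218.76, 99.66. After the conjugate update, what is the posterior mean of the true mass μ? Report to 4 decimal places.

For Normal data with known variance σ², a Normal(μ₀, σ₀²) prior on μ is conjugate. Posterior precision = 1/σ₀² + n/σ²; posterior mean is the precision-weighted average of μ₀ and x̄.
Σxᵢ = 102.27 + 58.66 + 38.75 + 211.95 + 4.38 + 218.76 + 99.66 = 734.43, so n·x̄ = 734.43.
σ₀² = 76.51² = 5853.7801, σ² = 60.41² = 3649.3681; σ² + n·σ₀² = 3649.3681 + 7·5853.7801 = 44625.8288.
Posterior mean = (μ₀/σ₀² + n·x̄/σ²)/(1/σ₀² + n/σ²) = (σ²·μ₀ + σ₀²·n·x̄)/(σ² + n·σ₀²) = (3649.3681·124.69 + 5853.7801·734.43)/44625.8288 = 4754231.427232/44625.8288 = 106.5354.

106.5354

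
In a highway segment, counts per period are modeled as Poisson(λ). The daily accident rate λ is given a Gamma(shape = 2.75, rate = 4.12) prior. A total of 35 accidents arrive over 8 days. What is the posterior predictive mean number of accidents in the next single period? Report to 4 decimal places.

With a Gamma(shape α, rate β) prior, the Poisson likelihood is conjugate: the posterior is Gamma(α + ΣXᵢ, β + n).
Posterior: Gamma(α+S, β+n) = Gamma(2.75+35, 4.12+8) = Gamma(37.75, 12.12).
The predictive distribution for one future period is NegBinom with mean α/β = 3.1147.

3.1147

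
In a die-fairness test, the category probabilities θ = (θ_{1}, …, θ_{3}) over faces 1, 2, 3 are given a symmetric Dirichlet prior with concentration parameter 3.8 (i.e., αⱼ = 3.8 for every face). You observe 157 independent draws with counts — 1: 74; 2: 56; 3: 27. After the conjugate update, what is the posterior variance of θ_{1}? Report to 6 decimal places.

The Dirichlet prior is conjugate to the Multinomial likelihood: each posterior αⱼ = prior αⱼ + observed count nⱼ.
Posterior concentration: (77.8, 59.8, 30.8), total = 168.4.
Var[θ_j] = α_j(Σα−α_j)/((Σα)²(Σα+1)) = 77.8·90.6/(168.4²·169.4) = 0.001467.

0.001467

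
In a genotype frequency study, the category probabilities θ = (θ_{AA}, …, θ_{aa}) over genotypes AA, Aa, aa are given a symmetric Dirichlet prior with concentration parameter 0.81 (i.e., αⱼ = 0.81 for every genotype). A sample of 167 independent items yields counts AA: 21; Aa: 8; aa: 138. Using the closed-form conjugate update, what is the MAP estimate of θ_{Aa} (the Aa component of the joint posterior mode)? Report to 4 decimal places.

0.0469

The Dirichlet prior is conjugate to the Multinomial likelihood: each posterior αⱼ = prior αⱼ + observed count nⱼ.
Posterior concentration: (21.81, 8.81, 138.81), total = 169.43.
Joint mode component: (α_{Aa}−1)/(Σα−K) = 7.81/166.43 = 0.0469.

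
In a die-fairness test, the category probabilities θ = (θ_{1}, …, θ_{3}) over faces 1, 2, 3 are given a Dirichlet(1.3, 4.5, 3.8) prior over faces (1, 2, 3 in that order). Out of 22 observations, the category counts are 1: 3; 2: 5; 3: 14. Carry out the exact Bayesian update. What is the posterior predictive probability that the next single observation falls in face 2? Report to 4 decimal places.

The Dirichlet prior is conjugate to the Multinomial likelihood: each posterior αⱼ = prior αⱼ + observed count nⱼ.
Posterior concentration: (4.3, 9.5, 17.8), total = 31.6.
P(next = 2 | data) = α_{2}/Σα = 0.3006.

0.3006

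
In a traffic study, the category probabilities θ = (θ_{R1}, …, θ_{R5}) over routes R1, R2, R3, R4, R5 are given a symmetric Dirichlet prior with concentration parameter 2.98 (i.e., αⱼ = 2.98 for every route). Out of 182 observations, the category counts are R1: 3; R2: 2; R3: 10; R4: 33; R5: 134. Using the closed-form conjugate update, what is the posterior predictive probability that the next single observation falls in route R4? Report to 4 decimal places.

0.1827

The Dirichlet prior is conjugate to the Multinomial likelihood: each posterior αⱼ = prior αⱼ + observed count nⱼ.
Posterior concentration: (5.98, 4.98, 12.98, 35.98, 136.98), total = 196.90.
P(next = R4 | data) = α_{R4}/Σα = 0.1827.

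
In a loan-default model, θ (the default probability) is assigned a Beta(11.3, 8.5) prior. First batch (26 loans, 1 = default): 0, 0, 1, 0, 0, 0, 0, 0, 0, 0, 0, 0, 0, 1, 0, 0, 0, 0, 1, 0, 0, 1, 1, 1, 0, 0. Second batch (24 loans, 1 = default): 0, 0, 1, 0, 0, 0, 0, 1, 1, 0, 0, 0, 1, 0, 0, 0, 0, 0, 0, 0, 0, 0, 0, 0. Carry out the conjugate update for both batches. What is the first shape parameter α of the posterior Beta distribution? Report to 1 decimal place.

21.3

The Beta prior is conjugate to a Binomial/Bernoulli likelihood; the update adds successes to α and failures to β.
After batch 1: Beta(11.3+6, 8.5+20) = Beta(17.3, 28.5).
After batch 2: Beta(17.3+4, 28.5+20) = Beta(21.3, 48.5).
Posterior α = 21.3.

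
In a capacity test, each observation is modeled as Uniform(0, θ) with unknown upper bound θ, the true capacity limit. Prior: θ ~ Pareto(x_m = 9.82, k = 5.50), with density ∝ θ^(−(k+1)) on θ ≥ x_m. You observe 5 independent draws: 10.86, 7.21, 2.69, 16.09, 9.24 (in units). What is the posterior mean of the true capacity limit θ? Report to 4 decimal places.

A Pareto(scale x_m, shape k) prior on the upper bound θ of Uniform(0, θ) is conjugate: posterior is Pareto(max(x_m, max xᵢ), k + n).
Sample maximum = 16.09; prior scale x_m = 9.82 → posterior scale = max = 16.09.
Posterior shape = 5.50 + 5 = 10.50.
E[θ|data] = k·x_m/(k−1) = 10.50·16.09/9.50 = 17.7837.

17.7837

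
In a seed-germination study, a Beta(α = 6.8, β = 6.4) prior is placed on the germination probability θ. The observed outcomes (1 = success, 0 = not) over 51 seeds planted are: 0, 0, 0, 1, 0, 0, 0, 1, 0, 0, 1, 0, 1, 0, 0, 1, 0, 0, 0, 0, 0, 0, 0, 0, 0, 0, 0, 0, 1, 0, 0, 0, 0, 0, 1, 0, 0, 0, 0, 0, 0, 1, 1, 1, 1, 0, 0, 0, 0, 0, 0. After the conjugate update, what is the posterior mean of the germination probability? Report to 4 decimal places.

0.2773

The Beta prior is conjugate to a Binomial/Bernoulli likelihood; the update adds successes to α and failures to β.
Posterior: Beta(α+k, β+n−k) = Beta(6.8+11, 6.4+40) = Beta(17.8, 46.4).
Posterior mean = α/(α+β) = 17.8/64.2 = 0.2773.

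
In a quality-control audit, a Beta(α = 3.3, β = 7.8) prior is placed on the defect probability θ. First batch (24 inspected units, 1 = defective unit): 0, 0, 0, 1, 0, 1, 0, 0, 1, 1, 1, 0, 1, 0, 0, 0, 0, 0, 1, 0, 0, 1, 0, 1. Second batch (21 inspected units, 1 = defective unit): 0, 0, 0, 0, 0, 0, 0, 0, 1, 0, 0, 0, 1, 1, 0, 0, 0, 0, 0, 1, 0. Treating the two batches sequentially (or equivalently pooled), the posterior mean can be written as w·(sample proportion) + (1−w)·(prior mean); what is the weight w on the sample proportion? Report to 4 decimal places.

The Beta prior is conjugate to a Binomial/Bernoulli likelihood; the update adds successes to α and failures to β.
Total number of inspected units: n = 24 + 21 = 45.
Posterior mean = (α₀+k)/(α₀+β₀+n) = [n/(α₀+β₀+n)]·(k/n) + [(α₀+β₀)/(α₀+β₀+n)]·α₀/(α₀+β₀), so only n and the prior enter the weight.
The weight on the data is w = n/(α₀+β₀+n) = 45/(3.3+7.8+45) = 45/56.1 = 0.8021.

0.8021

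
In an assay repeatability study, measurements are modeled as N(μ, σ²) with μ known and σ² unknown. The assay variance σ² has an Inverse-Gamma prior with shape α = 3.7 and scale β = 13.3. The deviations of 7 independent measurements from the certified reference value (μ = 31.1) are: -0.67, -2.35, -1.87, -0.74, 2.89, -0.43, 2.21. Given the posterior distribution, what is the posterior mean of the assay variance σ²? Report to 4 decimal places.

With known mean μ and an Inverse-Gamma(α, β) prior on σ², the Normal likelihood is conjugate: posterior is Inv-Gamma(α + n/2, β + Σ(xᵢ−μ)²/2).
Σ(xᵢ−μ)² = (-0.67)² + (-2.35)² + (-1.87)² + (-0.74)² + (2.89)² + (-0.43)² + (2.21)² = 23.4370.
Posterior: Inv-Gamma(3.7 + 7/2, 13.3 + 23.4370/2) = Inv-Gamma(7.20, 25.01850).
E[σ²|data] = β/(α−1) = 25.01850/6.20 = 4.0352.

4.0352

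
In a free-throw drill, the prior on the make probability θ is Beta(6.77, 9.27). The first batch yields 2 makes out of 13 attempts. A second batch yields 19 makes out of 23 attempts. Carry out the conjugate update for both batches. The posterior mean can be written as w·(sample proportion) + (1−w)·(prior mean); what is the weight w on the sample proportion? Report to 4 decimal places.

The Beta prior is conjugate to a Binomial/Bernoulli likelihood; the update adds successes to α and failures to β.
Total number of attempts: n = 13 + 23 = 36.
Posterior mean = (α₀+k)/(α₀+β₀+n) = [n/(α₀+β₀+n)]·(k/n) + [(α₀+β₀)/(α₀+β₀+n)]·α₀/(α₀+β₀), so only n and the prior enter the weight.
The weight on the data is w = n/(α₀+β₀+n) = 36/(6.77+9.27+36) = 36/52.04 = 0.6918.

0.6918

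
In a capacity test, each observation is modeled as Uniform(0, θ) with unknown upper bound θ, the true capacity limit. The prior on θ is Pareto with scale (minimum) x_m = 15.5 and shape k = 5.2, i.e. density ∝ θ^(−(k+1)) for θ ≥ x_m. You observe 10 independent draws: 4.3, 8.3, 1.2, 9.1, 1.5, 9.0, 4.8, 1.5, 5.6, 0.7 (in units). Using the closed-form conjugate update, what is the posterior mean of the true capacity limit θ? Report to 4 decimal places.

16.5915

A Pareto(scale x_m, shape k) prior on the upper bound θ of Uniform(0, θ) is conjugate: posterior is Pareto(max(x_m, max xᵢ), k + n).
Sample maximum = 9.1; prior scale x_m = 15.5 → posterior scale = max = 15.5.
Posterior shape = 5.2 + 10 = 15.2.
E[θ|data] = k·x_m/(k−1) = 15.2·15.5/14.2 = 16.5915.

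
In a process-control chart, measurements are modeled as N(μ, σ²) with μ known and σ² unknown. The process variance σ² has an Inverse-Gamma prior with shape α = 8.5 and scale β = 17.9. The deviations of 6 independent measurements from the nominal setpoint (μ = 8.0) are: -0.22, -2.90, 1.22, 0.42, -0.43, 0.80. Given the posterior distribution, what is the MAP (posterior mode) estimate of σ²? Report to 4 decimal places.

1.8699

With known mean μ and an Inverse-Gamma(α, β) prior on σ², the Normal likelihood is conjugate: posterior is Inv-Gamma(α + n/2, β + Σ(xᵢ−μ)²/2).
Σ(xᵢ−μ)² = (-0.22)² + (-2.90)² + (1.22)² + (0.42)² + (-0.43)² + (0.80)² = 10.9481.
Posterior: Inv-Gamma(8.5 + 6/2, 17.9 + 10.9481/2) = Inv-Gamma(11.50, 23.37405).
Mode = β/(α+1) = 23.37405/12.50 = 1.8699.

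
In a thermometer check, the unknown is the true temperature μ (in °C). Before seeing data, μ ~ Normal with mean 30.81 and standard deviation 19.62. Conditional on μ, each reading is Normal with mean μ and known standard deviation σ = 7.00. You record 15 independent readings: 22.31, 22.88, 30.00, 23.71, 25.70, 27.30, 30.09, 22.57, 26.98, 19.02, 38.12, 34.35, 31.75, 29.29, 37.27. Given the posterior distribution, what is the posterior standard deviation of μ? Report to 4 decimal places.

For Normal data with known variance σ², a Normal(μ₀, σ₀²) prior on μ is conjugate. Posterior precision = 1/σ₀² + n/σ²; posterior mean is the precision-weighted average of μ₀ and x̄.
σ₀² = 19.62² = 384.9444, σ² = 7.00² = 49; σ² + n·σ₀² = 49 + 15·384.9444 = 5823.166.
Posterior precision = 1/σ₀² + n/σ² = 1/384.9444 + 15/49 = (σ² + n·σ₀²)/(σ₀²σ²) = 5823.166/(384.9444·49); posterior variance σₙ² = σ₀²σ²/(σ² + n·σ₀²) = 384.9444·49/5823.166 = 3.239179.
Posterior SD = √σₙ² = √(384.9444·49/5823.166) = 1.7998.

1.7998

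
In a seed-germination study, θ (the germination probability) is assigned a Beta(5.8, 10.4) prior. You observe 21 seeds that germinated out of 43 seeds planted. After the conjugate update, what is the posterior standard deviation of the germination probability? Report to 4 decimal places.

The Beta prior is conjugate to a Binomial/Bernoulli likelihood; the update adds successes to α and failures to β.
Posterior: Beta(α+k, β+n−k) = Beta(5.8+21, 10.4+22) = Beta(26.8, 32.4).
Var = αβ/((α+β)²(α+β+1)) = 26.8·32.4/(59.2²·60.2) = 0.00411566; SD = √0.00411566 = 0.0642.

0.0642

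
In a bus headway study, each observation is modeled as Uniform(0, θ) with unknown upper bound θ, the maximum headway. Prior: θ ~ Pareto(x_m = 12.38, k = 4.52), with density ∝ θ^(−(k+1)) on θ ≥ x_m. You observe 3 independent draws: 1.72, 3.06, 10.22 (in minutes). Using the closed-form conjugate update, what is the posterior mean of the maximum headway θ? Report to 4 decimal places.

A Pareto(scale x_m, shape k) prior on the upper bound θ of Uniform(0, θ) is conjugate: posterior is Pareto(max(x_m, max xᵢ), k + n).
Sample maximum = 10.22; prior scale x_m = 12.38 → posterior scale = max = 12.38.
Posterior shape = 4.52 + 3 = 7.52.
E[θ|data] = k·x_m/(k−1) = 7.52·12.38/6.52 = 14.2788.

14.2788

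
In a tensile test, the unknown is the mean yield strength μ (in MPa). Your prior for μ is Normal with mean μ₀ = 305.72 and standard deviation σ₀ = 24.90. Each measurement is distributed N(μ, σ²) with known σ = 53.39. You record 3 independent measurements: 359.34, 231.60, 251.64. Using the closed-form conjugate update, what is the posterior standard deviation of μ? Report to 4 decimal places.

19.3698

For Normal data with known variance σ², a Normal(μ₀, σ₀²) prior on μ is conjugate. Posterior precision = 1/σ₀² + n/σ²; posterior mean is the precision-weighted average of μ₀ and x̄.
σ₀² = 24.90² = 620.01, σ² = 53.39² = 2850.4921; σ² + n·σ₀² = 2850.4921 + 3·620.01 = 4710.5221.
Posterior precision = 1/σ₀² + n/σ² = 1/620.01 + 3/2850.4921 = (σ² + n·σ₀²)/(σ₀²σ²) = 4710.5221/(620.01·2850.4921); posterior variance σₙ² = σ₀²σ²/(σ² + n·σ₀²) = 620.01·2850.4921/4710.5221 = 375.188476.
Posterior SD = √σₙ² = √(620.01·2850.4921/4710.5221) = 19.3698.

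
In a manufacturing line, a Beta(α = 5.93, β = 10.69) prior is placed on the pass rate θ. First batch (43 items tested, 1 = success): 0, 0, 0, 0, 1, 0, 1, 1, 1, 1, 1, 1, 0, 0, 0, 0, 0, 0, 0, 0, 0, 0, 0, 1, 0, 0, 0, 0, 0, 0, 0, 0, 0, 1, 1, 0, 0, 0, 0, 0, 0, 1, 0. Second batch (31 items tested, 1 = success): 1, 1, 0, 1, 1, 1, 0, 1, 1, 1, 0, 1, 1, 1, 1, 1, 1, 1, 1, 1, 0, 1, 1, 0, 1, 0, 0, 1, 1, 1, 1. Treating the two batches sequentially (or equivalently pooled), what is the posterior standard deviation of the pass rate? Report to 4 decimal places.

0.0520

The Beta prior is conjugate to a Binomial/Bernoulli likelihood; the update adds successes to α and failures to β.
After batch 1: Beta(5.93+11, 10.69+32) = Beta(16.93, 42.69).
After batch 2: Beta(16.93+24, 42.69+7) = Beta(40.93, 49.69).
Var = αβ/((α+β)²(α+β+1)) = 40.93·49.69/(90.62²·91.62) = 0.00270316; SD = √0.00270316 = 0.0520.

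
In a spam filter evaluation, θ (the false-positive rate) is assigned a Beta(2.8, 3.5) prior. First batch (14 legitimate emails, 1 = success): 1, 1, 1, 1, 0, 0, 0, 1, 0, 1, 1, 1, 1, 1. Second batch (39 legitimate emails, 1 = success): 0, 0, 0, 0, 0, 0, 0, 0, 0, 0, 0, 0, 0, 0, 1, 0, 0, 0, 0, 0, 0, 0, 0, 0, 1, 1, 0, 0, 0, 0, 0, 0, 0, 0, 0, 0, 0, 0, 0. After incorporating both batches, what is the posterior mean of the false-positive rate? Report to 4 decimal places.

0.2664

The Beta prior is conjugate to a Binomial/Bernoulli likelihood; the update adds successes to α and failures to β.
After batch 1: Beta(2.8+10, 3.5+4) = Beta(12.8, 7.5).
After batch 2: Beta(12.8+3, 7.5+36) = Beta(15.8, 43.5).
Posterior mean = α/(α+β) = 15.8/59.3 = 0.2664.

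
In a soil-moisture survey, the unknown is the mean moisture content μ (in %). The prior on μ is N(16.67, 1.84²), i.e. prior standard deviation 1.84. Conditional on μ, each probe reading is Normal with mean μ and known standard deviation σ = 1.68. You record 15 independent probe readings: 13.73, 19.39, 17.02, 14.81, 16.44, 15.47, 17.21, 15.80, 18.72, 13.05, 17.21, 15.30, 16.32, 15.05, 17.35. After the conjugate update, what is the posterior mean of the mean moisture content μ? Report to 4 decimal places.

16.2165

For Normal data with known variance σ², a Normal(μ₀, σ₀²) prior on μ is conjugate. Posterior precision = 1/σ₀² + n/σ²; posterior mean is the precision-weighted average of μ₀ and x̄.
Σxᵢ = 13.73 + 19.39 + 17.02 + 14.81 + 16.44 + 15.47 + 17.21 + 15.80 + 18.72 + 13.05 + 17.21 + 15.30 + 16.32 + 15.05 + 17.35 = 242.87, so n·x̄ = 242.87.
σ₀² = 1.84² = 3.3856, σ² = 1.68² = 2.8224; σ² + n·σ₀² = 2.8224 + 15·3.3856 = 53.6064.
Posterior mean = (μ₀/σ₀² + n·x̄/σ²)/(1/σ₀² + n/σ²) = (σ²·μ₀ + σ₀²·n·x̄)/(σ² + n·σ₀²) = (2.8224·16.67 + 3.3856·242.87)/53.6064 = 869.31008/53.6064 = 16.2165.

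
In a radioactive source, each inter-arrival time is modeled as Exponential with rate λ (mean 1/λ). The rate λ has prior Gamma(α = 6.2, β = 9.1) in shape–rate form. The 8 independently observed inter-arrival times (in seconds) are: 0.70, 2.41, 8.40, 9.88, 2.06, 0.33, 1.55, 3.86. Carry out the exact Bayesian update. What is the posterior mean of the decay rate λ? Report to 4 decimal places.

0.3709

With a Gamma(shape α, rate β) prior on the exponential rate λ, the posterior after n observations with total T = Σxᵢ is Gamma(α+n, β+T).
Sum of observations T = 29.19 seconds; n = 8.
Posterior: Gamma(6.2+8, 9.1+29.19) = Gamma(14.2, 38.29).
Posterior mean of λ = α/β = 14.2/38.29 = 0.3709.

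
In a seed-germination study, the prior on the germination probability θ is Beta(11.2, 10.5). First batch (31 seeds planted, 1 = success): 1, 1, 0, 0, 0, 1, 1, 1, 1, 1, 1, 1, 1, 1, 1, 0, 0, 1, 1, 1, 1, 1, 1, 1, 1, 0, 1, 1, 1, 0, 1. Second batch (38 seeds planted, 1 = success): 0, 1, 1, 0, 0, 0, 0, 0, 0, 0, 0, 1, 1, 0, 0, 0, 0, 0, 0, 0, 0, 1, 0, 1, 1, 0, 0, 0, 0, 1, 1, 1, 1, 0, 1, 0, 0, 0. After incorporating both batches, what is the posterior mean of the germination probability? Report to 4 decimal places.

The Beta prior is conjugate to a Binomial/Bernoulli likelihood; the update adds successes to α and failures to β.
After batch 1: Beta(11.2+24, 10.5+7) = Beta(35.2, 17.5).
After batch 2: Beta(35.2+12, 17.5+26) = Beta(47.2, 43.5).
Posterior mean = α/(α+β) = 47.2/90.7 = 0.5204.

0.5204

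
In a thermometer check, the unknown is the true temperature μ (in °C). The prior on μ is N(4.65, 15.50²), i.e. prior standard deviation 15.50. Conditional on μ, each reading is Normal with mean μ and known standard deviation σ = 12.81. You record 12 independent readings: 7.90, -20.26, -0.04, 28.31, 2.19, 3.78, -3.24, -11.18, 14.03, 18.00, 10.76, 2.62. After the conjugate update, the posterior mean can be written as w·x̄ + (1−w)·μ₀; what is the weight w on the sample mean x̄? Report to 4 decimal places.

0.9461

For Normal data with known variance σ², a Normal(μ₀, σ₀²) prior on μ is conjugate. Posterior precision = 1/σ₀² + n/σ²; posterior mean is the precision-weighted average of μ₀ and x̄.
σ₀² = 15.50² = 240.25, σ² = 12.81² = 164.0961. Prior precision 1/σ₀² = 1/240.25; data precision n/σ² = 12/164.0961.
w = (n/σ²)/(1/σ₀² + n/σ²) = n·σ₀²/(σ² + n·σ₀²) = 12·240.25/(164.0961 + 12·240.25) = 2883/3047.0961 = 0.9461.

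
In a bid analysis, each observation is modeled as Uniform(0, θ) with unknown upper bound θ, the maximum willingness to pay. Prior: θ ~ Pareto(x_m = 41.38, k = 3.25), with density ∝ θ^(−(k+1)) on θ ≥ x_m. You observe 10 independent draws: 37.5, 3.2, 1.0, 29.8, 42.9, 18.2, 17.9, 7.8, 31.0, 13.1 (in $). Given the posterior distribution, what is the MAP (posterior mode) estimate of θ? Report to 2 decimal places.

A Pareto(scale x_m, shape k) prior on the upper bound θ of Uniform(0, θ) is conjugate: posterior is Pareto(max(x_m, max xᵢ), k + n).
Sample maximum = 42.9; prior scale x_m = 41.38 → posterior scale = max = 42.90.
Posterior shape = 3.25 + 10 = 13.25.
The Pareto density is decreasing on [x_m, ∞), so the mode is x_m = 42.90.

42.90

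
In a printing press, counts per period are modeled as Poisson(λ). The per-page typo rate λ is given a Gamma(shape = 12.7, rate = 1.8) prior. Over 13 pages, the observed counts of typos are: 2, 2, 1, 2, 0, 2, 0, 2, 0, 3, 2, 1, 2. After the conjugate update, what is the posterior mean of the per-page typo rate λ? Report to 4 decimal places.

2.1419

With a Gamma(shape α, rate β) prior, the Poisson likelihood is conjugate: the posterior is Gamma(α + ΣXᵢ, β + n).
Sum of counts S = 19 over n = 13 pages.
Posterior: Gamma(α+S, β+n) = Gamma(12.7+19, 1.8+13) = Gamma(31.7, 14.8).
Posterior mean = α/β = 31.7/14.8 = 2.1419.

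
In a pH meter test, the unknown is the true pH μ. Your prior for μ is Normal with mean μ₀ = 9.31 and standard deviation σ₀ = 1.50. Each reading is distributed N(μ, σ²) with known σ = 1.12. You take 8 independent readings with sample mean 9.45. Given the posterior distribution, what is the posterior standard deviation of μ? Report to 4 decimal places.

For Normal data with known variance σ², a Normal(μ₀, σ₀²) prior on μ is conjugate. Posterior precision = 1/σ₀² + n/σ²; posterior mean is the precision-weighted average of μ₀ and x̄.
σ₀² = 1.50² = 2.25, σ² = 1.12² = 1.2544; σ² + n·σ₀² = 1.2544 + 8·2.25 = 19.2544.
Posterior precision = 1/σ₀² + n/σ² = 1/2.25 + 8/1.2544 = (σ² + n·σ₀²)/(σ₀²σ²) = 19.2544/(2.25·1.2544); posterior variance σₙ² = σ₀²σ²/(σ² + n·σ₀²) = 2.25·1.2544/19.2544 = 0.146585.
Posterior SD = √σₙ² = √(2.25·1.2544/19.2544) = 0.3829.

0.3829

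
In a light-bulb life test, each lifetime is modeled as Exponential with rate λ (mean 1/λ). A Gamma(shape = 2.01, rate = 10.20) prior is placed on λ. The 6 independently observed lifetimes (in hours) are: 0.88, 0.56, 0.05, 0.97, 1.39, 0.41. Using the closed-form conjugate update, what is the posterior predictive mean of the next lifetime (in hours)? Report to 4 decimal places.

2.0628

With a Gamma(shape α, rate β) prior on the exponential rate λ, the posterior after n observations with total T = Σxᵢ is Gamma(α+n, β+T).
Sum of observations T = 4.26 hours; n = 6.
Posterior: Gamma(2.01+6, 10.20+4.26) = Gamma(8.01, 14.46).
The predictive distribution for the next observation is Lomax; its mean is β/(α−1) = 14.46/7.01 = 2.0628.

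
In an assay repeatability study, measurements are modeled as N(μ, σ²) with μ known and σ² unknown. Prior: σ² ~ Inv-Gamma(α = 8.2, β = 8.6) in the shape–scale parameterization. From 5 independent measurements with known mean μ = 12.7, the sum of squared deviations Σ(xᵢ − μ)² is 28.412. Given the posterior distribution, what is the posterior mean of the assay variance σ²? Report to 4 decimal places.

2.3511

With known mean μ and an Inverse-Gamma(α, β) prior on σ², the Normal likelihood is conjugate: posterior is Inv-Gamma(α + n/2, β + Σ(xᵢ−μ)²/2).
Posterior: Inv-Gamma(8.2 + 5/2, 8.6 + 28.412/2) = Inv-Gamma(10.70, 22.8060).
E[σ²|data] = β/(α−1) = 22.8060/9.70 = 2.3511.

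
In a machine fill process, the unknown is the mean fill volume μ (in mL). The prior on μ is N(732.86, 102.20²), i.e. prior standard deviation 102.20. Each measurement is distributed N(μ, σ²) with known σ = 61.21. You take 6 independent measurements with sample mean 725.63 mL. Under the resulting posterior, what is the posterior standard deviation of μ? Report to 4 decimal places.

24.2738

For Normal data with known variance σ², a Normal(μ₀, σ₀²) prior on μ is conjugate. Posterior precision = 1/σ₀² + n/σ²; posterior mean is the precision-weighted average of μ₀ and x̄.
σ₀² = 102.20² = 10444.84, σ² = 61.21² = 3746.6641; σ² + n·σ₀² = 3746.6641 + 6·10444.84 = 66415.7041.
Posterior precision = 1/σ₀² + n/σ² = 1/10444.84 + 6/3746.6641 = (σ² + n·σ₀²)/(σ₀²σ²) = 66415.7041/(10444.84·3746.6641); posterior variance σₙ² = σ₀²σ²/(σ² + n·σ₀²) = 10444.84·3746.6641/66415.7041 = 589.217680.
Posterior SD = √σₙ² = √(10444.84·3746.6641/66415.7041) = 24.2738.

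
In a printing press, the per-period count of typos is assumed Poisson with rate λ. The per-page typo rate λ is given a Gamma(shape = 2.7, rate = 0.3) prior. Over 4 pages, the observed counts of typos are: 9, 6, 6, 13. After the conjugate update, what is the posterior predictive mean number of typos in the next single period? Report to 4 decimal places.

8.5349

With a Gamma(shape α, rate β) prior, the Poisson likelihood is conjugate: the posterior is Gamma(α + ΣXᵢ, β + n).
Sum of counts S = 34 over n = 4 pages.
Posterior: Gamma(α+S, β+n) = Gamma(2.7+34, 0.3+4) = Gamma(36.7, 4.3).
The predictive distribution for one future period is NegBinom with mean α/β = 8.5349.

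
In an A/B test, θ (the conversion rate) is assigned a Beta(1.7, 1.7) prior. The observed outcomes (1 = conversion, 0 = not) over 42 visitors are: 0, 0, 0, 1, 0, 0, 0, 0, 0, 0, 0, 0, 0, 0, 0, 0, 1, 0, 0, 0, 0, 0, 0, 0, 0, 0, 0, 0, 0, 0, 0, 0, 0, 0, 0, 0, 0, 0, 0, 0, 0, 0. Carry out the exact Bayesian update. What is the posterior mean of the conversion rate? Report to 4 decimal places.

The Beta prior is conjugate to a Binomial/Bernoulli likelihood; the update adds successes to α and failures to β.
Posterior: Beta(α+k, β+n−k) = Beta(1.7+2, 1.7+40) = Beta(3.7, 41.7).
Posterior mean = α/(α+β) = 3.7/45.4 = 0.0815.

0.0815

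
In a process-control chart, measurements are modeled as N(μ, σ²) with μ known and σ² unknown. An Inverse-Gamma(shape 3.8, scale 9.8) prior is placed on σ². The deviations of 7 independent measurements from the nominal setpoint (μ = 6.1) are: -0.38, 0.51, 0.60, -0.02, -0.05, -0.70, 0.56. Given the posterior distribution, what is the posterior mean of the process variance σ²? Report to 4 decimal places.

With known mean μ and an Inverse-Gamma(α, β) prior on σ², the Normal likelihood is conjugate: posterior is Inv-Gamma(α + n/2, β + Σ(xᵢ−μ)²/2).
Σ(xᵢ−μ)² = (-0.38)² + (0.51)² + (0.60)² + (-0.02)² + (-0.05)² + (-0.70)² + (0.56)² = 1.5710.
Posterior: Inv-Gamma(3.8 + 7/2, 9.8 + 1.5710/2) = Inv-Gamma(7.30, 10.58550).
E[σ²|data] = β/(α−1) = 10.58550/6.30 = 1.6802.

1.6802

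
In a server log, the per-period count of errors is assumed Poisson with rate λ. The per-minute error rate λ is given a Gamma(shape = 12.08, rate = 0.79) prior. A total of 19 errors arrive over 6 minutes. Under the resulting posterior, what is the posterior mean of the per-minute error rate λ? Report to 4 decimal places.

4.5773

With a Gamma(shape α, rate β) prior, the Poisson likelihood is conjugate: the posterior is Gamma(α + ΣXᵢ, β + n).
Posterior: Gamma(α+S, β+n) = Gamma(12.08+19, 0.79+6) = Gamma(31.08, 6.79).
Posterior mean = α/β = 31.08/6.79 = 4.5773.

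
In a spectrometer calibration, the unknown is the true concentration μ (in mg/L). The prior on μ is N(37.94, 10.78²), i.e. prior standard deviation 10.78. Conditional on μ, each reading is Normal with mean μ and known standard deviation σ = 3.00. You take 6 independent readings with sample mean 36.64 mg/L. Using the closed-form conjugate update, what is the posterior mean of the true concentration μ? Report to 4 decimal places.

36.6566

For Normal data with known variance σ², a Normal(μ₀, σ₀²) prior on μ is conjugate. Posterior precision = 1/σ₀² + n/σ²; posterior mean is the precision-weighted average of μ₀ and x̄.
n·x̄ = 6·36.64 = 219.84.
σ₀² = 10.78² = 116.2084, σ² = 3.00² = 9; σ² + n·σ₀² = 9 + 6·116.2084 = 706.2504.
Posterior mean = (μ₀/σ₀² + n·x̄/σ²)/(1/σ₀² + n/σ²) = (σ²·μ₀ + σ₀²·n·x̄)/(σ² + n·σ₀²) = (9·37.94 + 116.2084·219.84)/706.2504 = 25888.714656/706.2504 = 36.6566.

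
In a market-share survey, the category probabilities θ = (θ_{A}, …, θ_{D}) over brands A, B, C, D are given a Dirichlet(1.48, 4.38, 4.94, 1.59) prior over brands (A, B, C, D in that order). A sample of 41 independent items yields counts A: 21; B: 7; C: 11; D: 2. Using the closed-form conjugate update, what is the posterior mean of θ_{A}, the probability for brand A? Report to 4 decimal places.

The Dirichlet prior is conjugate to the Multinomial likelihood: each posterior αⱼ = prior αⱼ + observed count nⱼ.
Posterior concentration: (22.48, 11.38, 15.94, 3.59), total = 53.39.
E[θ_{A}|data] = α_{A}/Σα = 22.48/53.39 = 0.4211.

0.4211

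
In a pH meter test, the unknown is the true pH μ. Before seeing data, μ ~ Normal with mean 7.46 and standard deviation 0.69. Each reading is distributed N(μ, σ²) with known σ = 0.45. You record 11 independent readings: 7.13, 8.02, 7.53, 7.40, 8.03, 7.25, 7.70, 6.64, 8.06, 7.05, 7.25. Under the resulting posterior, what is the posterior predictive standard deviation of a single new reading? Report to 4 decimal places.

For Normal data with known variance σ², a Normal(μ₀, σ₀²) prior on μ is conjugate. Posterior precision = 1/σ₀² + n/σ²; posterior mean is the precision-weighted average of μ₀ and x̄.
σ₀² = 0.69² = 0.4761, σ² = 0.45² = 0.2025; σ² + n·σ₀² = 0.2025 + 11·0.4761 = 5.4396.
Posterior precision = 1/σ₀² + n/σ² = 1/0.4761 + 11/0.2025 = (σ² + n·σ₀²)/(σ₀²σ²) = 5.4396/(0.4761·0.2025); posterior variance σₙ² = σ₀²σ²/(σ² + n·σ₀²) = 0.4761·0.2025/5.4396 = 0.017724.
Predictive variance for one new observation = σₙ² + σ² = 0.4761·0.2025/5.4396 + 0.2025 = σ²·(σ₀² + 5.4396)/5.4396 = 0.2025·5.9157/5.4396 = 0.220224; SD = √(0.2025·5.9157/5.4396) = 0.4693.

0.4693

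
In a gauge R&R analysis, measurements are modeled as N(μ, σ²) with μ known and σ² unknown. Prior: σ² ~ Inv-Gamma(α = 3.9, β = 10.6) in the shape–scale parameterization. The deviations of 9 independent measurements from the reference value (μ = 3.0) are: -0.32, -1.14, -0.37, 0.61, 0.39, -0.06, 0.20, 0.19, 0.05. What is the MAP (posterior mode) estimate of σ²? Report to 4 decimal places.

1.2418

With known mean μ and an Inverse-Gamma(α, β) prior on σ², the Normal likelihood is conjugate: posterior is Inv-Gamma(α + n/2, β + Σ(xᵢ−μ)²/2).
Σ(xᵢ−μ)² = (-0.32)² + (-1.14)² + (-0.37)² + (0.61)² + (0.39)² + (-0.06)² + (0.20)² + (0.19)² + (0.05)² = 2.1453.
Posterior: Inv-Gamma(3.9 + 9/2, 10.6 + 2.1453/2) = Inv-Gamma(8.40, 11.67265).
Mode = β/(α+1) = 11.67265/9.40 = 1.2418.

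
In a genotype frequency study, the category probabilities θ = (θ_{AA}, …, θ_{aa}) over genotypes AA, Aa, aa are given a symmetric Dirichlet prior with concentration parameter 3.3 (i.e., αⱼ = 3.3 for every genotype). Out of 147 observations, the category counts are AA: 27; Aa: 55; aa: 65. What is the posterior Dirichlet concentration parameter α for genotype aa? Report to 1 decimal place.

68.3

The Dirichlet prior is conjugate to the Multinomial likelihood: each posterior αⱼ = prior αⱼ + observed count nⱼ.
Posterior concentration: (30.3, 58.3, 68.3), total = 156.9.
α_{aa} = 3.3 + 65 = 68.3.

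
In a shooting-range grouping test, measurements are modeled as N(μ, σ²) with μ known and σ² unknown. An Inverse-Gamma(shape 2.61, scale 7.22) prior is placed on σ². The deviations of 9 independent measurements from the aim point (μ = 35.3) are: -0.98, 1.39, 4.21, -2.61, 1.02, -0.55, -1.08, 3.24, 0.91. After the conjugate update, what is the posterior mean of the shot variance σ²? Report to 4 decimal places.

4.5584

With known mean μ and an Inverse-Gamma(α, β) prior on σ², the Normal likelihood is conjugate: posterior is Inv-Gamma(α + n/2, β + Σ(xᵢ−μ)²/2).
Σ(xᵢ−μ)² = (-0.98)² + (1.39)² + (4.21)² + (-2.61)² + (1.02)² + (-0.55)² + (-1.08)² + (3.24)² + (0.91)² = 41.2637.
Posterior: Inv-Gamma(2.61 + 9/2, 7.22 + 41.2637/2) = Inv-Gamma(7.11, 27.85185).
E[σ²|data] = β/(α−1) = 27.85185/6.11 = 4.5584.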